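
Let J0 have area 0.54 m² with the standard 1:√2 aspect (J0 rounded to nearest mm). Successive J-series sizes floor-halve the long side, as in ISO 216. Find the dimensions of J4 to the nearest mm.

Let J0's short side be w mm. w · w√2 = 0.54 m² = 540,000 mm², so w ≈ 617.9 mm and w√2 ≈ 873.9 mm → J0 = 618 × 874 mm.
J1: ⌊874/2⌋ × 618 = 437 × 618 mm
J2: ⌊618/2⌋ × 437 = 309 × 437 mm
J3: ⌊437/2⌋ × 309 = 218 × 309 mm
J4: ⌊309/2⌋ × 218 = 154 × 218 mm

154 × 218 mm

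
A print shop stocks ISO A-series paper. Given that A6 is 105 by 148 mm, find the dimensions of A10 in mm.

A7: ⌊148/2⌋ × 105 = 74 × 105 mm
A8: ⌊105/2⌋ × 74 = 52 × 74 mm
A9: ⌊74/2⌋ × 52 = 37 × 52 mm
A10: ⌊52/2⌋ × 37 = 26 × 37 mm

26 × 37 mm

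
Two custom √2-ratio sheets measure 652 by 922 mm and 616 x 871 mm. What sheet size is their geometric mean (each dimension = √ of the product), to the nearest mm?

634 × 896 mm

Short side: √(652 · 616) = √401632 ≈ 633.7 → 634 mm
Long side: √(922 · 871) = √803062 ≈ 896.1 → 896 mm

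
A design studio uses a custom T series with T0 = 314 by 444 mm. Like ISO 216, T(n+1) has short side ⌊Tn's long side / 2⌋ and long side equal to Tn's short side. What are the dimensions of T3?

T1: ⌊444/2⌋ × 314 = 222 × 314 mm
T2: ⌊314/2⌋ × 222 = 157 × 222 mm
T3: ⌊222/2⌋ × 157 = 111 × 157 mm

111 × 157 mm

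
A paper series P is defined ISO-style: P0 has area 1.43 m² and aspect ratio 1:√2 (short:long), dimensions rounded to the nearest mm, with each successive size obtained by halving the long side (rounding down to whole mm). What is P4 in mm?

Let P0's short side be w mm. w · w√2 = 1.43 m² = 1,430,000 mm², so w ≈ 1005.6 mm and w√2 ≈ 1422.1 mm → P0 = 1006 × 1422 mm.
P1: ⌊1422/2⌋ × 1006 = 711 × 1006 mm
P2: ⌊1006/2⌋ × 711 = 503 × 711 mm
P3: ⌊711/2⌋ × 503 = 355 × 503 mm
P4: ⌊503/2⌋ × 355 = 251 × 355 mm

251 × 355 mm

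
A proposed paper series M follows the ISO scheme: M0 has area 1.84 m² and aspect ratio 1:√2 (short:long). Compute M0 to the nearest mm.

1141 × 1613 mm

Let the short side be w mm. Then w · w√2 = 1.84 m² = 1,840,000 mm².
w² = 1,840,000/√2, so w ≈ 1140.6 mm; long side = w√2 ≈ 1613.1 mm.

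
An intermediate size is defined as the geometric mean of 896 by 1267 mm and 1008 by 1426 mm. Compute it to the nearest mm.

Short side: √(896 · 1008) = √903168 ≈ 950.4 → 950 mm
Long side: √(1267 · 1426) = √1806742 ≈ 1344.2 → 1344 mm

950 × 1344 mm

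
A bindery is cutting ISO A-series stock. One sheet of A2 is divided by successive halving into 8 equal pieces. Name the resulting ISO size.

8 = 2^3, so 3 halving steps.
A2 → A3 → … → A5 after 3 steps.

A5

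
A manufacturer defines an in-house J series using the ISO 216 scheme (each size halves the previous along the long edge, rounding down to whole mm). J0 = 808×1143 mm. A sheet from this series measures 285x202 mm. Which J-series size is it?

J0: 808 × 1143 mm
J1: 571 × 808 mm
J2: 404 × 571 mm
J3: 285 × 404 mm
J4: 202 × 285 mm
J5: 142 × 202 mm
→ matches J4.

J4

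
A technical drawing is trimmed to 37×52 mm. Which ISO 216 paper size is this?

Aspect ratio 52/37 ≈ 1.405 — close to the ISO √2 ≈ 1.414.
In the A-series (A0 area = 1 m²): A9 = 37 × 52 mm.

A9 (37 × 52 mm)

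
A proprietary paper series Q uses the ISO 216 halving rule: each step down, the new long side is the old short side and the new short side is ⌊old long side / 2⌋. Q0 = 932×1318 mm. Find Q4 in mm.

233 × 329 mm

Q1: ⌊1318/2⌋ × 932 = 659 × 932 mm
Q2: ⌊932/2⌋ × 659 = 466 × 659 mm
Q3: ⌊659/2⌋ × 466 = 329 × 466 mm
Q4: ⌊466/2⌋ × 329 = 233 × 329 mm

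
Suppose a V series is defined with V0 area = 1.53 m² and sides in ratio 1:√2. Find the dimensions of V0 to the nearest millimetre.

1040 × 1471 mm

Let the short side be w mm. Then w · w√2 = 1.53 m² = 1,530,000 mm².
w² = 1,530,000/√2, so w ≈ 1040.1 mm; long side = w√2 ≈ 1471.0 mm.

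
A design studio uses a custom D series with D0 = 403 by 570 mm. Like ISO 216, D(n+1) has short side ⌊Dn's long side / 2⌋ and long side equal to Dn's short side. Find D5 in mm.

71 × 100 mm

D1: ⌊570/2⌋ × 403 = 285 × 403 mm
D2: ⌊403/2⌋ × 285 = 201 × 285 mm
D3: ⌊285/2⌋ × 201 = 142 × 201 mm
D4: ⌊201/2⌋ × 142 = 100 × 142 mm
D5: ⌊142/2⌋ × 100 = 71 × 100 mm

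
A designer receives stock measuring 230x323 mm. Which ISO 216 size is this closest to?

Aspect ratio 323/230 ≈ 1.404 — close to the ISO √2 ≈ 1.414.
In the C-series (envelope sizes, between A and B): C4 = 229 × 324 mm.
Off by 2 mm total — nearest standard size.

C4 (229 × 324 mm)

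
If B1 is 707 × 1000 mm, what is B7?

B2: ⌊1000/2⌋ × 707 = 500 × 707 mm
B3: ⌊707/2⌋ × 500 = 353 × 500 mm
B4: ⌊500/2⌋ × 353 = 250 × 353 mm
B5: ⌊353/2⌋ × 250 = 176 × 250 mm
B6: ⌊250/2⌋ × 176 = 125 × 176 mm
B7: ⌊176/2⌋ × 125 = 88 × 125 mm

88 × 125 mm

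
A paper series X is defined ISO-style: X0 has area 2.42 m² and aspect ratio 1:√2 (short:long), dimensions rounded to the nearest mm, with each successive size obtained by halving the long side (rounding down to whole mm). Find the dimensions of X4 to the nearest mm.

Let X0's short side be w mm. w · w√2 = 2.42 m² = 2,420,000 mm², so w ≈ 1308.1 mm and w√2 ≈ 1850.0 mm → X0 = 1308 × 1850 mm.
X1: ⌊1850/2⌋ × 1308 = 925 × 1308 mm
X2: ⌊1308/2⌋ × 925 = 654 × 925 mm
X3: ⌊925/2⌋ × 654 = 462 × 654 mm
X4: ⌊654/2⌋ × 462 = 327 × 462 mm

327 × 462 mm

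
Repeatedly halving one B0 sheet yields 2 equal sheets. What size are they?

B1

2 = 2^1, so 1 halving step.
B0 → B1 → … → B1 after 1 step.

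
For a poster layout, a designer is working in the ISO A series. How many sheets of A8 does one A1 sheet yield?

128

Each ISO step halves the sheet: 1 × A1 → 2 × A2 → 4 × A3 → 8 × A4 → …
From A1 to A8 is 7 halving steps: 2^7 = 128.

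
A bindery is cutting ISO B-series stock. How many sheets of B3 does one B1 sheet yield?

4

Each ISO step halves the sheet: 1 × B1 → 2 × B2 → 4 × B3
From B1 to B3 is 2 halving steps: 2^2 = 4.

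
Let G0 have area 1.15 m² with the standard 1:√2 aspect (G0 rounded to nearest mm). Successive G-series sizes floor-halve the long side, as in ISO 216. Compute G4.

225 × 318 mm

Let G0's short side be w mm. w · w√2 = 1.15 m² = 1,150,000 mm², so w ≈ 901.8 mm and w√2 ≈ 1275.3 mm → G0 = 902 × 1275 mm.
G1: ⌊1275/2⌋ × 902 = 637 × 902 mm
G2: ⌊902/2⌋ × 637 = 451 × 637 mm
G3: ⌊637/2⌋ × 451 = 318 × 451 mm
G4: ⌊451/2⌋ × 318 = 225 × 318 mm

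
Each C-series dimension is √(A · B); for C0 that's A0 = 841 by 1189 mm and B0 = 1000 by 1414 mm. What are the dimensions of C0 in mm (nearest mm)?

917 × 1297 mm

Short: √(841 · 1000) = √841000 ≈ 917.1 mm.
Long: √(1189 · 1414) = √1681246 ≈ 1296.6 mm.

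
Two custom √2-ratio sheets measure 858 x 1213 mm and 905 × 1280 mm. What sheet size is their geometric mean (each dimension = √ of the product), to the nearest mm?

881 × 1246 mm

Short side: √(858 · 905) = √776490 ≈ 881.2 → 881 mm
Long side: √(1213 · 1280) = √1552640 ≈ 1246.0 → 1246 mm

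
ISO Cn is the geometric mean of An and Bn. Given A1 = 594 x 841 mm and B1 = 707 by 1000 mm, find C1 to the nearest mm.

648 × 917 mm

Short side: √(594 · 707) = √419958 ≈ 648.0 → 648 mm
Long side: √(841 · 1000) = √841000 ≈ 917.1 → 917 mm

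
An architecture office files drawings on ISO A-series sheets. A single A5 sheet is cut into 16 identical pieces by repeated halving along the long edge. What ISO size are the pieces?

A9

16 = 2^4, so 4 halving steps.
A5 → A6 → … → A9 after 4 steps.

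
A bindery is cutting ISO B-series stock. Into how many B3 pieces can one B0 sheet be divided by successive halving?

8

B0 = 1000 × 1414 mm; B3 = 353 × 500 mm.
Each halving step doubles the count; 3 steps from B0 to B3.
2^3 = 8.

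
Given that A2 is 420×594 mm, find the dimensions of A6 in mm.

A3: ⌊594/2⌋ × 420 = 297 × 420 mm
A4: ⌊420/2⌋ × 297 = 210 × 297 mm
A5: ⌊297/2⌋ × 210 = 148 × 210 mm
A6: ⌊210/2⌋ × 148 = 105 × 148 mm

105 × 148 mm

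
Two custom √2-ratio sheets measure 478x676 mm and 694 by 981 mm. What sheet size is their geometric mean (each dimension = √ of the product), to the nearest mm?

576 × 814 mm

Short side: √(478 · 694) = √331732 ≈ 576.0 → 576 mm
Long side: √(676 · 981) = √663156 ≈ 814.3 → 814 mm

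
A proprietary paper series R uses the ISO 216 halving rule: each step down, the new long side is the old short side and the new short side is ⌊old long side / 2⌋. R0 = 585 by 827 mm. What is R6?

73 × 103 mm

R1 = 413 × 585 mm (from R0 by 1 halving).
R2: ⌊585/2⌋ × 413 = 292 × 413 mm
R3: ⌊413/2⌋ × 292 = 206 × 292 mm
R4: ⌊292/2⌋ × 206 = 146 × 206 mm
R5: ⌊206/2⌋ × 146 = 103 × 146 mm
R6: ⌊146/2⌋ × 103 = 73 × 103 mm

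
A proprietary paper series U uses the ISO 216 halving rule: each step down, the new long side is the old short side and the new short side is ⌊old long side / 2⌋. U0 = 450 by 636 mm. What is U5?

79 × 112 mm

U1: ⌊636/2⌋ × 450 = 318 × 450 mm
U2: ⌊450/2⌋ × 318 = 225 × 318 mm
U3: ⌊318/2⌋ × 225 = 159 × 225 mm
U4: ⌊225/2⌋ × 159 = 112 × 159 mm
U5: ⌊159/2⌋ × 112 = 79 × 112 mm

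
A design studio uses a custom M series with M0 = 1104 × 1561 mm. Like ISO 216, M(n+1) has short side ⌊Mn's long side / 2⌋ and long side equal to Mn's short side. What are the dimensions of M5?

195 × 276 mm

M1: ⌊1561/2⌋ × 1104 = 780 × 1104 mm
M2: ⌊1104/2⌋ × 780 = 552 × 780 mm
M3: ⌊780/2⌋ × 552 = 390 × 552 mm
M4: ⌊552/2⌋ × 390 = 276 × 390 mm
M5: ⌊390/2⌋ × 276 = 195 × 276 mm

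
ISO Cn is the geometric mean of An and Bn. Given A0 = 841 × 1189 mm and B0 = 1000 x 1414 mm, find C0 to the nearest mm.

Short side: √(841 · 1000) = √841000 ≈ 917.1 → 917 mm
Long side: √(1189 · 1414) = √1681246 ≈ 1296.6 → 1297 mm

917 × 1297 mm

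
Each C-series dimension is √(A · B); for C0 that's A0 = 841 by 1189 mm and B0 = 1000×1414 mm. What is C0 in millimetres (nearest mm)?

917 × 1297 mm

Short: √(841 · 1000) = √841000 ≈ 917.1 mm.
Long: √(1189 · 1414) = √1681246 ≈ 1296.6 mm.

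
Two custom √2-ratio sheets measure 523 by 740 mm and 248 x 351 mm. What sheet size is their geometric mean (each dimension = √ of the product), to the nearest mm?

360 × 510 mm

Short side: √(523 · 248) = √129704 ≈ 360.1 → 360 mm
Long side: √(740 · 351) = √259740 ≈ 509.6 → 510 mm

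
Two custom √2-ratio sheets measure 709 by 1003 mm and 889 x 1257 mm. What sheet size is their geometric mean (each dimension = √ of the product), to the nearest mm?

794 × 1123 mm

Short side: √(709 · 889) = √630301 ≈ 793.9 → 794 mm
Long side: √(1003 · 1257) = √1260771 ≈ 1122.8 → 1123 mm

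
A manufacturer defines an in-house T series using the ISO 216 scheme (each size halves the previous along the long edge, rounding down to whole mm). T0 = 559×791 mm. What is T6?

T1: ⌊791/2⌋ × 559 = 395 × 559 mm
T2: ⌊559/2⌋ × 395 = 279 × 395 mm
T3: ⌊395/2⌋ × 279 = 197 × 279 mm
T4: ⌊279/2⌋ × 197 = 139 × 197 mm
T5: ⌊197/2⌋ × 139 = 98 × 139 mm
T6: ⌊139/2⌋ × 98 = 69 × 98 mm

69 × 98 mm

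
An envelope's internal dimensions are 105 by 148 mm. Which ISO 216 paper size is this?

Aspect ratio 148/105 ≈ 1.410 — close to the ISO √2 ≈ 1.414.
In the A-series (A0 area = 1 m²): A6 = 105 × 148 mm.

A6 (105 × 148 mm)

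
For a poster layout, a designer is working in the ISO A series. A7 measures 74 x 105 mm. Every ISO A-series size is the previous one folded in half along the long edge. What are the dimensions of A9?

37 × 52 mm

A8: ⌊105/2⌋ × 74 = 52 × 74 mm
A9: ⌊74/2⌋ × 52 = 37 × 52 mm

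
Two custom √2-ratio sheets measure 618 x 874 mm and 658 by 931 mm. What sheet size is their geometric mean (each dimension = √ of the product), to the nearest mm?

638 × 902 mm

Short side: √(618 · 658) = √406644 ≈ 637.7 → 638 mm
Long side: √(874 · 931) = √813694 ≈ 902.0 → 902 mm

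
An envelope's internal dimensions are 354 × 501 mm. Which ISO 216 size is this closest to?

B3 (353 × 500 mm)

Aspect ratio 501/354 ≈ 1.415 — close to the ISO √2 ≈ 1.414.
In the B-series (B0 = 1000 × 1414 mm): B3 = 353 × 500 mm.
Off by 2 mm total — nearest standard size.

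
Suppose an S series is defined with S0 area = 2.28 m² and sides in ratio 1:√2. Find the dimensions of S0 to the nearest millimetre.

1270 × 1796 mm

Let the short side be w mm. Then w · w√2 = 2.28 m² = 2,280,000 mm².
w² = 2,280,000/√2, so w ≈ 1269.7 mm; long side = w√2 ≈ 1795.7 mm.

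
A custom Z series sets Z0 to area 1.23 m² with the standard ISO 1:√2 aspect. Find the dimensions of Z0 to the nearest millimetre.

Let the short side be w mm. Then w · w√2 = 1.23 m² = 1,230,000 mm².
w² = 1,230,000/√2, so w ≈ 932.6 mm; long side = w√2 ≈ 1318.9 mm.

933 × 1319 mm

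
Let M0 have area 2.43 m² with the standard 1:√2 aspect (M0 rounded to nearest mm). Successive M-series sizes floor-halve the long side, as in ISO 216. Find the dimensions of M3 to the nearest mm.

Let M0's short side be w mm. w · w√2 = 2.43 m² = 2,430,000 mm², so w ≈ 1310.8 mm and w√2 ≈ 1853.8 mm → M0 = 1311 × 1854 mm.
M1: ⌊1854/2⌋ × 1311 = 927 × 1311 mm
M2: ⌊1311/2⌋ × 927 = 655 × 927 mm
M3: ⌊927/2⌋ × 655 = 463 × 655 mm

463 × 655 mm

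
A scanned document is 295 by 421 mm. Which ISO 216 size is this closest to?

A3 (297 × 420 mm)

Aspect ratio 421/295 ≈ 1.427 — close to the ISO √2 ≈ 1.414.
In the A-series (A0 area = 1 m²): A3 = 297 × 420 mm.
Off by 3 mm total — nearest standard size.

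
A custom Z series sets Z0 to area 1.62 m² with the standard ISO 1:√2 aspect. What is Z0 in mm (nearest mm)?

Let the short side be w mm. Then w · w√2 = 1.62 m² = 1,620,000 mm².
w² = 1,620,000/√2, so w ≈ 1070.3 mm; long side = w√2 ≈ 1513.6 mm.

1070 × 1514 mm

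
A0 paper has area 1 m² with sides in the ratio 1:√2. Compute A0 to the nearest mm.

Let the short side be w mm. Then the long side is w√2 and w · w√2 = 10⁶ mm².
w² = 10⁶/√2, so w = 1000 / 2^(1/4) ≈ 840.9 mm; long side = 1000 · 2^(1/4) ≈ 1189.2 mm.

841 × 1189 mm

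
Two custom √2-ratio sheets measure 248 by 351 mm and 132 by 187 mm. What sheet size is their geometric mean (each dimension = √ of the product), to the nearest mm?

Short side: √(248 · 132) = √32736 ≈ 180.9 → 181 mm
Long side: √(351 · 187) = √65637 ≈ 256.2 → 256 mm

181 × 256 mm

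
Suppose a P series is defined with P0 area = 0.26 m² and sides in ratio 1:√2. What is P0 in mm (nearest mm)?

Let the short side be w mm. Then w · w√2 = 0.26 m² = 260,000 mm².
w² = 260,000/√2, so w ≈ 428.8 mm; long side = w√2 ≈ 606.4 mm.

429 × 606 mm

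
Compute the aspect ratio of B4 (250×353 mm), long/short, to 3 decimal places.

1.412

353 / 250 = 1.412
ISO 216 targets √2 ≈ 1.414; the -0.002 deviation is from mm rounding.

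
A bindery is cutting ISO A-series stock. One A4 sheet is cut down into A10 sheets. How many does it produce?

64

A4 = 210 × 297 mm; A10 = 26 × 37 mm.
Each halving step doubles the count; 6 steps from A4 to A10.
2^6 = 64.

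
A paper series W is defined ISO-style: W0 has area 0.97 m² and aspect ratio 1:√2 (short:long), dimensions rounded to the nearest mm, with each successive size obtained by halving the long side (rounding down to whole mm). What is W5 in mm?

146 × 207 mm

Let W0's short side be w mm. w · w√2 = 0.97 m² = 970,000 mm², so w ≈ 828.2 mm and w√2 ≈ 1171.2 mm → W0 = 828 × 1171 mm.
W1: ⌊1171/2⌋ × 828 = 585 × 828 mm
W2: ⌊828/2⌋ × 585 = 414 × 585 mm
W3: ⌊585/2⌋ × 414 = 292 × 414 mm
W4: ⌊414/2⌋ × 292 = 207 × 292 mm
W5: ⌊292/2⌋ × 207 = 146 × 207 mm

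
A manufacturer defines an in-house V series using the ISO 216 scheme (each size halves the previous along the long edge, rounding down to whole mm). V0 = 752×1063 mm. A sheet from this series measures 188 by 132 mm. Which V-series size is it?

V5

V0: 752 × 1063 mm
V1: 531 × 752 mm
V2: 376 × 531 mm
V3: 265 × 376 mm
V4: 188 × 265 mm
V5: 132 × 188 mm
V6: 94 × 132 mm
→ matches V5.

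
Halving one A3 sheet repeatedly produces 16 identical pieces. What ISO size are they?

16 = 2^4, so 4 halving steps.
A3 → A4 → … → A7 after 4 steps.

A7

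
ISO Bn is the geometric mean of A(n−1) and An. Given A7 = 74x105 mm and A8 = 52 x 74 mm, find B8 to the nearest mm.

62 × 88 mm

Short side: √(74 · 52) = √3848 ≈ 62.0 → 62 mm
Long side: √(105 · 74) = √7770 ≈ 88.1 → 88 mm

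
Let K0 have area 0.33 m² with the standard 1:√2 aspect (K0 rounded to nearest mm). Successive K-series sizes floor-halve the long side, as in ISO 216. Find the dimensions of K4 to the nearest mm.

120 × 170 mm

Let K0's short side be w mm. w · w√2 = 0.33 m² = 330,000 mm², so w ≈ 483.1 mm and w√2 ≈ 683.1 mm → K0 = 483 × 683 mm.
K1: ⌊683/2⌋ × 483 = 341 × 483 mm
K2: ⌊483/2⌋ × 341 = 241 × 341 mm
K3: ⌊341/2⌋ × 241 = 170 × 241 mm
K4: ⌊241/2⌋ × 170 = 120 × 170 mm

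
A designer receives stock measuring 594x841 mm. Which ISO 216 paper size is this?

A1 (594 × 841 mm)

Aspect ratio 841/594 ≈ 1.416 — close to the ISO √2 ≈ 1.414.
In the A-series (A0 area = 1 m²): A1 = 594 × 841 mm.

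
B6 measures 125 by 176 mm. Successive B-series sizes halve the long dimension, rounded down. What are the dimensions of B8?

B7: ⌊176/2⌋ × 125 = 88 × 125 mm
B8: ⌊125/2⌋ × 88 = 62 × 88 mm

62 × 88 mm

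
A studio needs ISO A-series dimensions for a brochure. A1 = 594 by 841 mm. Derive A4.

210 × 297 mm

A2: ⌊841/2⌋ × 594 = 420 × 594 mm
A3: ⌊594/2⌋ × 420 = 297 × 420 mm
A4: ⌊420/2⌋ × 297 = 210 × 297 mm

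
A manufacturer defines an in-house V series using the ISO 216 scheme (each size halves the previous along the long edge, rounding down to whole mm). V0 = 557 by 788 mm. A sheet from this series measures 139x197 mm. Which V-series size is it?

V4

V0: 557 × 788 mm
V1: 394 × 557 mm
V2: 278 × 394 mm
V3: 197 × 278 mm
V4: 139 × 197 mm
V5: 98 × 139 mm
→ matches V4.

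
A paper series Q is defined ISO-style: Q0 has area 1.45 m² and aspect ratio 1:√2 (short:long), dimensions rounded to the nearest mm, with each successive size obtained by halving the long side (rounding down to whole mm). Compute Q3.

358 × 506 mm

Let Q0's short side be w mm. w · w√2 = 1.45 m² = 1,450,000 mm², so w ≈ 1012.6 mm and w√2 ≈ 1432.0 mm → Q0 = 1013 × 1432 mm.
Q1: ⌊1432/2⌋ × 1013 = 716 × 1013 mm
Q2: ⌊1013/2⌋ × 716 = 506 × 716 mm
Q3: ⌊716/2⌋ × 506 = 358 × 506 mm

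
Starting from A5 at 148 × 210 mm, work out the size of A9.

A6: ⌊210/2⌋ × 148 = 105 × 148 mm
A7: ⌊148/2⌋ × 105 = 74 × 105 mm
A8: ⌊105/2⌋ × 74 = 52 × 74 mm
A9: ⌊74/2⌋ × 52 = 37 × 52 mm

37 × 52 mm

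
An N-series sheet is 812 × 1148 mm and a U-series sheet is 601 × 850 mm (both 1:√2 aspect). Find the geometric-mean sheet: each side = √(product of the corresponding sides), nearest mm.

Short side: √(812 · 601) = √488012 ≈ 698.6 → 699 mm
Long side: √(1148 · 850) = √975800 ≈ 987.8 → 988 mm

699 × 988 mm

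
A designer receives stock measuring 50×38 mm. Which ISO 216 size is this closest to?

Aspect ratio 50/38 ≈ 1.316 (ISO target is √2 ≈ 1.414).
In the A-series (A0 area = 1 m²): A9 = 37 × 52 mm.
Off by 3 mm total — nearest standard size.

A9 (37 × 52 mm)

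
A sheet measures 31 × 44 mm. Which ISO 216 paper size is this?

Aspect ratio 44/31 ≈ 1.419 — close to the ISO √2 ≈ 1.414.
In the B-series (B0 = 1000 × 1414 mm): B10 = 31 × 44 mm.

B10 (31 × 44 mm)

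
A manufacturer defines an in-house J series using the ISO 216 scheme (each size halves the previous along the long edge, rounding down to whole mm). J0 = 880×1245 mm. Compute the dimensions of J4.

220 × 311 mm

J1: ⌊1245/2⌋ × 880 = 622 × 880 mm
J2: ⌊880/2⌋ × 622 = 440 × 622 mm
J3: ⌊622/2⌋ × 440 = 311 × 440 mm
J4: ⌊440/2⌋ × 311 = 220 × 311 mm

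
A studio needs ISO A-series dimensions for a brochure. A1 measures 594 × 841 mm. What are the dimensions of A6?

105 × 148 mm

A2: ⌊841/2⌋ × 594 = 420 × 594 mm
A3: ⌊594/2⌋ × 420 = 297 × 420 mm
A4: ⌊420/2⌋ × 297 = 210 × 297 mm
A5: ⌊297/2⌋ × 210 = 148 × 210 mm
A6: ⌊210/2⌋ × 148 = 105 × 148 mm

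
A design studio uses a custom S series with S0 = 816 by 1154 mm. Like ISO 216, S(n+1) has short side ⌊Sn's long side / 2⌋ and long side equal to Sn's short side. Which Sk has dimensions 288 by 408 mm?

S0: 816 × 1154 mm
S1: 577 × 816 mm
S2: 408 × 577 mm
S3: 288 × 408 mm
S4: 204 × 288 mm
→ matches S3.

S3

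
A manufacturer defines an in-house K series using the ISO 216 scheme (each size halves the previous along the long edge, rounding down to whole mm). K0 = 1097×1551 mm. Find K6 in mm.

137 × 193 mm

K1: ⌊1551/2⌋ × 1097 = 775 × 1097 mm
K2: ⌊1097/2⌋ × 775 = 548 × 775 mm
K3: ⌊775/2⌋ × 548 = 387 × 548 mm
K4: ⌊548/2⌋ × 387 = 274 × 387 mm
K5: ⌊387/2⌋ × 274 = 193 × 274 mm
K6: ⌊274/2⌋ × 193 = 137 × 193 mm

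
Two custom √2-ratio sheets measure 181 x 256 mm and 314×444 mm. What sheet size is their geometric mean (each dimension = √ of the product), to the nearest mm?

238 × 337 mm

Short side: √(181 · 314) = √56834 ≈ 238.4 → 238 mm
Long side: √(256 · 444) = √113664 ≈ 337.1 → 337 mm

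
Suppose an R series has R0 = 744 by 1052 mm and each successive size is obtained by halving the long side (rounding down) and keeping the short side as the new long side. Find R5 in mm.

131 × 186 mm

R1: ⌊1052/2⌋ × 744 = 526 × 744 mm
R2: ⌊744/2⌋ × 526 = 372 × 526 mm
R3: ⌊526/2⌋ × 372 = 263 × 372 mm
R4: ⌊372/2⌋ × 263 = 186 × 263 mm
R5: ⌊263/2⌋ × 186 = 131 × 186 mm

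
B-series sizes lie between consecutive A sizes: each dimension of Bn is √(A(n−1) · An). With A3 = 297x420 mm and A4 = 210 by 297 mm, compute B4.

Short side: √(297 · 210) = √62370 ≈ 249.7 → 250 mm
Long side: √(420 · 297) = √124740 ≈ 353.2 → 353 mm

250 × 353 mm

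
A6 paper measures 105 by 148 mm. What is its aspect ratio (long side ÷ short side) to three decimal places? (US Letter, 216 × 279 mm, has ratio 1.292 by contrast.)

148 / 105 = 1.410
ISO 216 targets √2 ≈ 1.414; the -0.005 deviation is from mm rounding.

1.410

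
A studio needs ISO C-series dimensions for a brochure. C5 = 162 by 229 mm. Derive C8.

57 × 81 mm

C6: ⌊229/2⌋ × 162 = 114 × 162 mm
C7: ⌊162/2⌋ × 114 = 81 × 114 mm
C8: ⌊114/2⌋ × 81 = 57 × 81 mm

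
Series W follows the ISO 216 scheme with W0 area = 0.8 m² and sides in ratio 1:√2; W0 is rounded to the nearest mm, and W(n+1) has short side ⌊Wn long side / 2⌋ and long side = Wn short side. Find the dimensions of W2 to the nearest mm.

Let W0's short side be w mm. w · w√2 = 0.8 m² = 800,000 mm², so w ≈ 752.1 mm and w√2 ≈ 1063.7 mm → W0 = 752 × 1064 mm.
W1: ⌊1064/2⌋ × 752 = 532 × 752 mm
W2: ⌊752/2⌋ × 532 = 376 × 532 mm

376 × 532 mm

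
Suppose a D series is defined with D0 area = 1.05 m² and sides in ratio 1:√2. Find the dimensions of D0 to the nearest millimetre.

Let the short side be w mm. Then w · w√2 = 1.05 m² = 1,050,000 mm².
w² = 1,050,000/√2, so w ≈ 861.7 mm; long side = w√2 ≈ 1218.6 mm.

862 × 1219 mm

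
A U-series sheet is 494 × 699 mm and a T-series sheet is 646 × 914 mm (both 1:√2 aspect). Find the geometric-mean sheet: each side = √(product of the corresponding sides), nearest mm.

Short side: √(494 · 646) = √319124 ≈ 564.9 → 565 mm
Long side: √(699 · 914) = √638886 ≈ 799.3 → 799 mm

565 × 799 mm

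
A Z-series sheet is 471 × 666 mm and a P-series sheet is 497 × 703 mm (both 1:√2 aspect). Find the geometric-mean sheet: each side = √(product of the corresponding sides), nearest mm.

484 × 684 mm

Short side: √(471 · 497) = √234087 ≈ 483.8 → 484 mm
Long side: √(666 · 703) = √468198 ≈ 684.2 → 684 mm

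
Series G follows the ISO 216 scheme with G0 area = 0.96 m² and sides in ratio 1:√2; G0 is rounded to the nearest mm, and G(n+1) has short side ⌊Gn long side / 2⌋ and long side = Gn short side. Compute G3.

291 × 412 mm

Let G0's short side be w mm. w · w√2 = 0.96 m² = 960,000 mm², so w ≈ 823.9 mm and w√2 ≈ 1165.2 mm → G0 = 824 × 1165 mm.
G1: ⌊1165/2⌋ × 824 = 582 × 824 mm
G2: ⌊824/2⌋ × 582 = 412 × 582 mm
G3: ⌊582/2⌋ × 412 = 291 × 412 mm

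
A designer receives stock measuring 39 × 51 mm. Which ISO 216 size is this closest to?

Aspect ratio 51/39 ≈ 1.308 (ISO target is √2 ≈ 1.414).
In the A-series (A0 area = 1 m²): A9 = 37 × 52 mm.
Off by 3 mm total — nearest standard size.

A9 (37 × 52 mm)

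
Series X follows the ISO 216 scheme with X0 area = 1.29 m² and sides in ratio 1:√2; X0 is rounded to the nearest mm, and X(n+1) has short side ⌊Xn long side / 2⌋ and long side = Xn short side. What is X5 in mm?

Let X0's short side be w mm. w · w√2 = 1.29 m² = 1,290,000 mm², so w ≈ 955.1 mm and w√2 ≈ 1350.7 mm → X0 = 955 × 1351 mm.
X1: ⌊1351/2⌋ × 955 = 675 × 955 mm
X2: ⌊955/2⌋ × 675 = 477 × 675 mm
X3: ⌊675/2⌋ × 477 = 337 × 477 mm
X4: ⌊477/2⌋ × 337 = 238 × 337 mm
X5: ⌊337/2⌋ × 238 = 168 × 238 mm

168 × 238 mm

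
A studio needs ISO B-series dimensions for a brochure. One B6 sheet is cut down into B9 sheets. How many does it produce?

B6 = 125 × 176 mm; B9 = 44 × 62 mm.
Each halving step doubles the count; 3 steps from B6 to B9.
2^3 = 8.

8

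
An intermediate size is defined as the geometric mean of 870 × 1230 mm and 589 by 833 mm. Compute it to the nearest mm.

Short side: √(870 · 589) = √512430 ≈ 715.8 → 716 mm
Long side: √(1230 · 833) = √1024590 ≈ 1012.2 → 1012 mm

716 × 1012 mm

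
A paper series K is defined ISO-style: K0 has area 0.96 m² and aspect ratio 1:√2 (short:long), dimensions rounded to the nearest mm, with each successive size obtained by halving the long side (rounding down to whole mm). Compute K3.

291 × 412 mm

Let K0's short side be w mm. w · w√2 = 0.96 m² = 960,000 mm², so w ≈ 823.9 mm and w√2 ≈ 1165.2 mm → K0 = 824 × 1165 mm.
K1: ⌊1165/2⌋ × 824 = 582 × 824 mm
K2: ⌊824/2⌋ × 582 = 412 × 582 mm
K3: ⌊582/2⌋ × 412 = 291 × 412 mm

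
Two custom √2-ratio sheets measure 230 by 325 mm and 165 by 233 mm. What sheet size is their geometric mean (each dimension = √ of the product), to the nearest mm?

195 × 275 mm

Short side: √(230 · 165) = √37950 ≈ 194.8 → 195 mm
Long side: √(325 · 233) = √75725 ≈ 275.2 → 275 mm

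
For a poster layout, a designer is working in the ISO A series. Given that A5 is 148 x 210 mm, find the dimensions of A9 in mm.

A6: ⌊210/2⌋ × 148 = 105 × 148 mm
A7: ⌊148/2⌋ × 105 = 74 × 105 mm
A8: ⌊105/2⌋ × 74 = 52 × 74 mm
A9: ⌊74/2⌋ × 52 = 37 × 52 mm

37 × 52 mm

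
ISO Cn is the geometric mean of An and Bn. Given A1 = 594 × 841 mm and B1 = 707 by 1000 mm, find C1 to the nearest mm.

648 × 917 mm

Short side: √(594 · 707) = √419958 ≈ 648.0 → 648 mm
Long side: √(841 · 1000) = √841000 ≈ 917.1 → 917 mm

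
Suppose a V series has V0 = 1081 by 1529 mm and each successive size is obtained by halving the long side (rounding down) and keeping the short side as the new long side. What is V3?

V1: ⌊1529/2⌋ × 1081 = 764 × 1081 mm
V2: ⌊1081/2⌋ × 764 = 540 × 764 mm
V3: ⌊764/2⌋ × 540 = 382 × 540 mm

382 × 540 mm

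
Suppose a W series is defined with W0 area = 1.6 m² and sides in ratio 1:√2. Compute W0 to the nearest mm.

Let the short side be w mm. Then w · w√2 = 1.6 m² = 1,600,000 mm².
w² = 1,600,000/√2, so w ≈ 1063.7 mm; long side = w√2 ≈ 1504.2 mm.

1064 × 1504 mm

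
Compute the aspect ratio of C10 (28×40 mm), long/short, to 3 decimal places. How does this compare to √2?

1.429

40 / 28 = 1.429
ISO 216 targets √2 ≈ 1.414; the +0.014 deviation is from mm rounding.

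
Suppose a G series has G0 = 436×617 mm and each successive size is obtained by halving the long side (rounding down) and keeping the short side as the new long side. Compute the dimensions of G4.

G1: ⌊617/2⌋ × 436 = 308 × 436 mm
G2: ⌊436/2⌋ × 308 = 218 × 308 mm
G3: ⌊308/2⌋ × 218 = 154 × 218 mm
G4: ⌊218/2⌋ × 154 = 109 × 154 mm

109 × 154 mm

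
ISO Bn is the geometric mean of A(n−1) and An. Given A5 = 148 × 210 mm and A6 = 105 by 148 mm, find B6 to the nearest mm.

125 × 176 mm

Short side: √(148 · 105) = √15540 ≈ 124.7 → 125 mm
Long side: √(210 · 148) = √31080 ≈ 176.3 → 176 mm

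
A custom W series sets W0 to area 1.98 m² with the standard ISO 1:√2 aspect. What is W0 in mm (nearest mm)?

Let the short side be w mm. Then w · w√2 = 1.98 m² = 1,980,000 mm².
w² = 1,980,000/√2, so w ≈ 1183.2 mm; long side = w√2 ≈ 1673.4 mm.

1183 × 1673 mm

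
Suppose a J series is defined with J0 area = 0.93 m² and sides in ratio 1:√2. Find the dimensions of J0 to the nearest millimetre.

811 × 1147 mm

Let the short side be w mm. Then w · w√2 = 0.93 m² = 930,000 mm².
w² = 930,000/√2, so w ≈ 810.9 mm; long side = w√2 ≈ 1146.8 mm.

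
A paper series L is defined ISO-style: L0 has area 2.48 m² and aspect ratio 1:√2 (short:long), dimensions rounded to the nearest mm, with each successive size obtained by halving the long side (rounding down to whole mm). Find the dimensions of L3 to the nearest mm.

Let L0's short side be w mm. w · w√2 = 2.48 m² = 2,480,000 mm², so w ≈ 1324.2 mm and w√2 ≈ 1872.8 mm → L0 = 1324 × 1873 mm.
L1: ⌊1873/2⌋ × 1324 = 936 × 1324 mm
L2: ⌊1324/2⌋ × 936 = 662 × 936 mm
L3: ⌊936/2⌋ × 662 = 468 × 662 mm

468 × 662 mm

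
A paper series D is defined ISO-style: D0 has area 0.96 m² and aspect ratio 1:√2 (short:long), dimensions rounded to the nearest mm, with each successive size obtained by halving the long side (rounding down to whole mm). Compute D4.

Let D0's short side be w mm. w · w√2 = 0.96 m² = 960,000 mm², so w ≈ 823.9 mm and w√2 ≈ 1165.2 mm → D0 = 824 × 1165 mm.
D1: ⌊1165/2⌋ × 824 = 582 × 824 mm
D2: ⌊824/2⌋ × 582 = 412 × 582 mm
D3: ⌊582/2⌋ × 412 = 291 × 412 mm
D4: ⌊412/2⌋ × 291 = 206 × 291 mm

206 × 291 mm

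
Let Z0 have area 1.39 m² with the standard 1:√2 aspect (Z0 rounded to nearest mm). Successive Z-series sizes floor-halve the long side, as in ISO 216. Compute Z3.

350 × 495 mm

Let Z0's short side be w mm. w · w√2 = 1.39 m² = 1,390,000 mm², so w ≈ 991.4 mm and w√2 ≈ 1402.1 mm → Z0 = 991 × 1402 mm.
Z1: ⌊1402/2⌋ × 991 = 701 × 991 mm
Z2: ⌊991/2⌋ × 701 = 495 × 701 mm
Z3: ⌊701/2⌋ × 495 = 350 × 495 mm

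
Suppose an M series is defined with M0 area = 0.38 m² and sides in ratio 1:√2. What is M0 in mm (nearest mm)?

518 × 733 mm

Let the short side be w mm. Then w · w√2 = 0.38 m² = 380,000 mm².
w² = 380,000/√2, so w ≈ 518.4 mm; long side = w√2 ≈ 733.1 mm.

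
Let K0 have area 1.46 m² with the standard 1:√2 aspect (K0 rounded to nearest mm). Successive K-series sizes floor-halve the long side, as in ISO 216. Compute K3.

Let K0's short side be w mm. w · w√2 = 1.46 m² = 1,460,000 mm², so w ≈ 1016.1 mm and w√2 ≈ 1436.9 mm → K0 = 1016 × 1437 mm.
K1: ⌊1437/2⌋ × 1016 = 718 × 1016 mm
K2: ⌊1016/2⌋ × 718 = 508 × 718 mm
K3: ⌊718/2⌋ × 508 = 359 × 508 mm

359 × 508 mm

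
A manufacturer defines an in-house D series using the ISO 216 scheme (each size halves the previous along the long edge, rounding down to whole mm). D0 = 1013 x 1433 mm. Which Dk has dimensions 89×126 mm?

D7

D0: 1013 × 1433 mm
D1: 716 × 1013 mm
D2: 506 × 716 mm
D3: 358 × 506 mm
D4: 253 × 358 mm
D5: 179 × 253 mm
D6: 126 × 179 mm
D7: 89 × 126 mm
D8: 63 × 89 mm
→ matches D7.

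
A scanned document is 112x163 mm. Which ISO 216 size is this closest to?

C6 (114 × 162 mm)

Aspect ratio 163/112 ≈ 1.455 (ISO target is √2 ≈ 1.414).
In the C-series (envelope sizes, between A and B): C6 = 114 × 162 mm.
Off by 3 mm total — nearest standard size.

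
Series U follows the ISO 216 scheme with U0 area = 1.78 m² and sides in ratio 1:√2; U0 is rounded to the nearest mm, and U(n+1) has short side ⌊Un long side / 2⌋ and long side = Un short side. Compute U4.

280 × 396 mm

Let U0's short side be w mm. w · w√2 = 1.78 m² = 1,780,000 mm², so w ≈ 1121.9 mm and w√2 ≈ 1586.6 mm → U0 = 1122 × 1587 mm.
U1: ⌊1587/2⌋ × 1122 = 793 × 1122 mm
U2: ⌊1122/2⌋ × 793 = 561 × 793 mm
U3: ⌊793/2⌋ × 561 = 396 × 561 mm
U4: ⌊561/2⌋ × 396 = 280 × 396 mm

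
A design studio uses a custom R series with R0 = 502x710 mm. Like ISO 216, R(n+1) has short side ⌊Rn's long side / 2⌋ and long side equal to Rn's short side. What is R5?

88 × 125 mm

R1: ⌊710/2⌋ × 502 = 355 × 502 mm
R2: ⌊502/2⌋ × 355 = 251 × 355 mm
R3: ⌊355/2⌋ × 251 = 177 × 251 mm
R4: ⌊251/2⌋ × 177 = 125 × 177 mm
R5: ⌊177/2⌋ × 125 = 88 × 125 mm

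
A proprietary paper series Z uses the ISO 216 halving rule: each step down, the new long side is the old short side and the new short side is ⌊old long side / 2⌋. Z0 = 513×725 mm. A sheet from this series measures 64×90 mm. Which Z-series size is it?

Z0: 513 × 725 mm
Z1: 362 × 513 mm
Z2: 256 × 362 mm
Z3: 181 × 256 mm
Z4: 128 × 181 mm
Z5: 90 × 128 mm
Z6: 64 × 90 mm
Z7: 45 × 64 mm
→ matches Z6.

Z6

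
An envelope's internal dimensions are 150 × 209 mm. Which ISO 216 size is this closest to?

Aspect ratio 209/150 ≈ 1.393 (ISO target is √2 ≈ 1.414).
In the A-series (A0 area = 1 m²): A5 = 148 × 210 mm.
Off by 3 mm total — nearest standard size.

A5 (148 × 210 mm)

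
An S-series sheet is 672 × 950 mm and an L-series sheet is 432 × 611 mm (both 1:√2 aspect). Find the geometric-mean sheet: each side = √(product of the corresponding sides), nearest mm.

Short side: √(672 · 432) = √290304 ≈ 538.8 → 539 mm
Long side: √(950 · 611) = √580450 ≈ 761.9 → 762 mm

539 × 762 mm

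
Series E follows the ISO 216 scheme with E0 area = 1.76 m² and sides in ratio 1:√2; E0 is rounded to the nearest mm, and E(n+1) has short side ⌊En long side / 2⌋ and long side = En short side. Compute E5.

Let E0's short side be w mm. w · w√2 = 1.76 m² = 1,760,000 mm², so w ≈ 1115.6 mm and w√2 ≈ 1577.7 mm → E0 = 1116 × 1578 mm.
E1: ⌊1578/2⌋ × 1116 = 789 × 1116 mm
E2: ⌊1116/2⌋ × 789 = 558 × 789 mm
E3: ⌊789/2⌋ × 558 = 394 × 558 mm
E4: ⌊558/2⌋ × 394 = 279 × 394 mm
E5: ⌊394/2⌋ × 279 = 197 × 279 mm

197 × 279 mm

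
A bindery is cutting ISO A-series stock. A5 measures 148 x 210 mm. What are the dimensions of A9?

37 × 52 mm

A6: ⌊210/2⌋ × 148 = 105 × 148 mm
A7: ⌊148/2⌋ × 105 = 74 × 105 mm
A8: ⌊105/2⌋ × 74 = 52 × 74 mm
A9: ⌊74/2⌋ × 52 = 37 × 52 mm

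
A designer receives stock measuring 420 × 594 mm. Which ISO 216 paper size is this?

A2 (420 × 594 mm)

Aspect ratio 594/420 ≈ 1.414 — close to the ISO √2 ≈ 1.414.
In the A-series (A0 area = 1 m²): A2 = 420 × 594 mm.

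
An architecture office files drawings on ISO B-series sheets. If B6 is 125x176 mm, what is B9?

B7: ⌊176/2⌋ × 125 = 88 × 125 mm
B8: ⌊125/2⌋ × 88 = 62 × 88 mm
B9: ⌊88/2⌋ × 62 = 44 × 62 mm

44 × 62 mm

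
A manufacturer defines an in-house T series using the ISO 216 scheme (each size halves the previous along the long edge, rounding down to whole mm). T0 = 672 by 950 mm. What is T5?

118 × 168 mm

T1: ⌊950/2⌋ × 672 = 475 × 672 mm
T2: ⌊672/2⌋ × 475 = 336 × 475 mm
T3: ⌊475/2⌋ × 336 = 237 × 336 mm
T4: ⌊336/2⌋ × 237 = 168 × 237 mm
T5: ⌊237/2⌋ × 168 = 118 × 168 mm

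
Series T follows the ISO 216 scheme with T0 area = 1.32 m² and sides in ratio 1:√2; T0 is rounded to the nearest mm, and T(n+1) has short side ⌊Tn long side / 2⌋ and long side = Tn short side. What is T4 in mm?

241 × 341 mm

Let T0's short side be w mm. w · w√2 = 1.32 m² = 1,320,000 mm², so w ≈ 966.1 mm and w√2 ≈ 1366.3 mm → T0 = 966 × 1366 mm.
T1: ⌊1366/2⌋ × 966 = 683 × 966 mm
T2: ⌊966/2⌋ × 683 = 483 × 683 mm
T3: ⌊683/2⌋ × 483 = 341 × 483 mm
T4: ⌊483/2⌋ × 341 = 241 × 341 mm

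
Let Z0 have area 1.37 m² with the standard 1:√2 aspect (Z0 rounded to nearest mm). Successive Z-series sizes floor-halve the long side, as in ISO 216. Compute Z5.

Let Z0's short side be w mm. w · w√2 = 1.37 m² = 1,370,000 mm², so w ≈ 984.2 mm and w√2 ≈ 1391.9 mm → Z0 = 984 × 1392 mm.
Z1: ⌊1392/2⌋ × 984 = 696 × 984 mm
Z2: ⌊984/2⌋ × 696 = 492 × 696 mm
Z3: ⌊696/2⌋ × 492 = 348 × 492 mm
Z4: ⌊492/2⌋ × 348 = 246 × 348 mm
Z5: ⌊348/2⌋ × 246 = 174 × 246 mm

174 × 246 mm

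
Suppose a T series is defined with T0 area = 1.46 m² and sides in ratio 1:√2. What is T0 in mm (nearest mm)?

Let the short side be w mm. Then w · w√2 = 1.46 m² = 1,460,000 mm².
w² = 1,460,000/√2, so w ≈ 1016.1 mm; long side = w√2 ≈ 1436.9 mm.

1016 × 1437 mm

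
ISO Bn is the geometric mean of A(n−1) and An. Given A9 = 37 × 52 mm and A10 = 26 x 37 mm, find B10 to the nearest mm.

31 × 44 mm

Short side: √(37 · 26) = √962 ≈ 31.0 → 31 mm
Long side: √(52 · 37) = √1924 ≈ 43.9 → 44 mm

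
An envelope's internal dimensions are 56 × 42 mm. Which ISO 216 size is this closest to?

C9 (40 × 57 mm)

Aspect ratio 56/42 ≈ 1.333 (ISO target is √2 ≈ 1.414).
In the C-series (envelope sizes, between A and B): C9 = 40 × 57 mm.
Off by 3 mm total — nearest standard size.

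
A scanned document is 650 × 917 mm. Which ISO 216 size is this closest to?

C1 (648 × 917 mm)

Aspect ratio 917/650 ≈ 1.411 — close to the ISO √2 ≈ 1.414.
In the C-series (envelope sizes, between A and B): C1 = 648 × 917 mm.
Off by 2 mm total — nearest standard size.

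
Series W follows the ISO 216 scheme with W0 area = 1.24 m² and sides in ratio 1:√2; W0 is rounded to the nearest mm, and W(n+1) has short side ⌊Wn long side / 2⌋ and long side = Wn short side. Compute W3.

331 × 468 mm

Let W0's short side be w mm. w · w√2 = 1.24 m² = 1,240,000 mm², so w ≈ 936.4 mm and w√2 ≈ 1324.2 mm → W0 = 936 × 1324 mm.
W1: ⌊1324/2⌋ × 936 = 662 × 936 mm
W2: ⌊936/2⌋ × 662 = 468 × 662 mm
W3: ⌊662/2⌋ × 468 = 331 × 468 mm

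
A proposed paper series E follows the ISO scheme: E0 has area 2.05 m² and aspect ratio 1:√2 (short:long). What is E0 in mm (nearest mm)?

Let the short side be w mm. Then w · w√2 = 2.05 m² = 2,050,000 mm².
w² = 2,050,000/√2, so w ≈ 1204.0 mm; long side = w√2 ≈ 1702.7 mm.

1204 × 1703 mm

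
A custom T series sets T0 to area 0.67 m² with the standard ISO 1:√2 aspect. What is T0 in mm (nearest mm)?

Let the short side be w mm. Then w · w√2 = 0.67 m² = 670,000 mm².
w² = 670,000/√2, so w ≈ 688.3 mm; long side = w√2 ≈ 973.4 mm.

688 × 973 mm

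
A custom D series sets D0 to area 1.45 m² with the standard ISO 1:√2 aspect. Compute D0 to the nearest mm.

Let the short side be w mm. Then w · w√2 = 1.45 m² = 1,450,000 mm².
w² = 1,450,000/√2, so w ≈ 1012.6 mm; long side = w√2 ≈ 1432.0 mm.

1013 × 1432 mm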